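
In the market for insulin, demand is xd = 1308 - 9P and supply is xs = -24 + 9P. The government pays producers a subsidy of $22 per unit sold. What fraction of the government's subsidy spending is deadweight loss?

Pre-subsidy: 1308 - 9P = -24 + 9P gives P* = 74, x* = 642.
With the subsidy, sellers receive Ps = Pb + 22 for each unit, where Pb is the price buyers pay.
Supply in terms of Pb becomes xs = -24 + 9(Pb + 22) = 174 + 9Pb. Setting this equal to demand: 1308 - 9Pb = 174 + 9Pb, so Pb = 63.
Sellers receive Ps = 63 + 22 = 85; x' = 1308 − 9·63 = 741.
ΔCS = ½(642 + 741)(74 − 63) = 7606.5; ΔPS = ½(642 + 741)(85 − 74) = 7606.5.
Government spending = 22 × 741 = 16302.
DWL = ½ × 22 × (741 − 642) = 1089; fraction = 1089 / 16302 = 33/494.

DWL / government spending = 33/494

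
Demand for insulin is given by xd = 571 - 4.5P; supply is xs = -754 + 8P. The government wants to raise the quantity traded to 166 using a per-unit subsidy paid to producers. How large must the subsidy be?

At x = 166, invert demand for the buyer price: Pb = (571 − 166)/4.5 = 90; invert supply for the seller price: Ps = (166 − (-754))/8 = 115.
The subsidy must fill the gap: s = Ps − Pb = 115 − 90 = 25.

Required subsidy s = 25 per unit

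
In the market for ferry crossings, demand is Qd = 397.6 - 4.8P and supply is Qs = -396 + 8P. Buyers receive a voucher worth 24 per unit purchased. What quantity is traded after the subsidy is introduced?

Q' = 172

Pre-subsidy: 397.6 - 4.8P = -396 + 8P gives P* = 62, Q* = 100.
With the rebate, buyers effectively pay Pb = Ps − 24, where Ps is the price sellers receive.
Demand in terms of Ps becomes Qd = 397.6 − 4.8(Ps − 24) = 512.8 - 4.8Ps. Setting this equal to supply: 512.8 - 4.8Ps = -396 + 8Ps, so Ps = 71.
Buyers pay Pb = 71 − 24 = 47; Q' = -396 + 8·71 = 172.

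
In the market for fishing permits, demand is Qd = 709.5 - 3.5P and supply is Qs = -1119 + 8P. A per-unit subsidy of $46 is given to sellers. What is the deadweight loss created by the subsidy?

Deadweight loss = $2576

Pre-subsidy: 709.5 - 3.5P = -1119 + 8P gives P* = 159, Q* = 153.
With the subsidy, sellers receive Ps = Pb + 46 for each unit, where Pb is the price buyers pay.
Supply in terms of Pb becomes Qs = -1119 + 8(Pb + 46) = -751 + 8Pb. Setting this equal to demand: 709.5 - 3.5Pb = -751 + 8Pb, so Pb = 127.
Sellers receive Ps = 127 + 46 = 173; Q' = 709.5 − 3.5·127 = 265.
The subsidy expands output by 265 − 153 = 112 past the efficient level; on those units the gap between marginal cost and willingness to pay runs from 0 up to 46.
DWL = ½ × 46 × 112 = 2576.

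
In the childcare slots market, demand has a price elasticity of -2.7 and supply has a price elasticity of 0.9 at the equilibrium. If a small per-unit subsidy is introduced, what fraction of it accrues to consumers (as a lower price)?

For a small subsidy around the equilibrium, the benefit split depends on the relative slopes, which at a point are proportional to the elasticities.
Buyer share = εs/(εs + |εd|) = 0.9/(0.9 + 2.7) = 0.25; seller share = |εd|/(εs + |εd|) = 0.75.

Consumer share = 0.25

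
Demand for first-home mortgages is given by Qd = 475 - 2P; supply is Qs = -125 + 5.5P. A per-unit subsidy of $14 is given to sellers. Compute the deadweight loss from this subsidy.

Pre-subsidy: 475 - 2P = -125 + 5.5P gives P* = 80, Q* = 315.
With the subsidy, sellers receive Ps = Pb + 14 for each unit, where Pb is the price buyers pay.
Supply in terms of Pb becomes Qs = -125 + 5.5(Pb + 14) = -48 + 5.5Pb. Setting this equal to demand: 475 - 2Pb = -48 + 5.5Pb, so Pb = 1046/15.
Sellers receive Ps = 1046/15 + 14 = 1256/15; Q' = 475 − 2·(1046/15) = 5033/15.
The subsidy expands output by 5033/15 − 315 = 308/15 past the efficient level; on those units the gap between marginal cost and willingness to pay runs from 0 up to 14.
DWL = ½ × 14 × 308/15 = 2156/15.

Deadweight loss = 2156/15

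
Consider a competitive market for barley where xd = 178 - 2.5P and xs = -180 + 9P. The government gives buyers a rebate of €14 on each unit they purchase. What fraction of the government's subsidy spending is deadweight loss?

DWL / government spending = 35/326

Pre-subsidy: 178 - 2.5P = -180 + 9P gives P* = 716/23, x* = 2304/23.
With the rebate, buyers effectively pay Pb = Ps − 14, where Ps is the price sellers receive.
Demand in terms of Ps becomes xd = 178 − 2.5(Ps − 14) = 213 - 2.5Ps. Setting this equal to supply: 213 - 2.5Ps = -180 + 9Ps, so Ps = 786/23.
Buyers pay Pb = 786/23 − 14 = 464/23; x' = -180 + 9·(786/23) = 2934/23.
ΔCS = ½(2304/23 + 2934/23)(716/23 − 464/23) = 659988/529; ΔPS = ½(2304/23 + 2934/23)(786/23 − 716/23) = 183330/529.
Government spending = 14 × 2934/23 = 41076/23.
DWL = ½ × 14 × (2934/23 − 2304/23) = 4410/23; fraction = (4410/23) / (41076/23) = 35/326.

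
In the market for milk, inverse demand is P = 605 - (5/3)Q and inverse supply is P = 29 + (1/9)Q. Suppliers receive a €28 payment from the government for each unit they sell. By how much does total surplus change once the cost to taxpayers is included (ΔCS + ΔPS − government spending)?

Pre-subsidy: 605 - (5/3)Q = 29 + (1/9)Q gives Q* = 324 and P* = 65.
With the subsidy, sellers receive Ps = Pb + 28 for each unit, where Pb is the price buyers pay.
On the curves, Pb = 605 - (5/3)Q and Ps = 29 + (1/9)Q; the wedge Ps − Pb = 28 gives 29 + (1/9)Q − (605 - (5/3)Q) = 28, so Q' = 339.75.
Then Pb = 605 − (5/3)·339.75 = 38.75 and Ps = 29 + (1/9)·339.75 = 66.75.
ΔCS = ½(324 + 339.75)(65 − 38.75) = 8711.71875; ΔPS = ½(324 + 339.75)(66.75 − 65) = 580.78125.
Government spending = 28 × 339.75 = 9513.
Net change = 8711.71875 + 580.78125 − 9513 = -220.5. The loss equals the DWL triangle ½·28·15.75.

Net change in total surplus = -€220.5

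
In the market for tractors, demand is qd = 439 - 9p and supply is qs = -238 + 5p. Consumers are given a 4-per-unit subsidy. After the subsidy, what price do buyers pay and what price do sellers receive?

Pre-subsidy: 439 - 9p = -238 + 5p gives p* = 677/14, q* = 53/14.
With the rebate, buyers effectively pay pb = ps − 4, where ps is the price sellers receive.
Demand in terms of ps becomes qd = 439 − 9(ps − 4) = 475 - 9ps. Setting this equal to supply: 475 - 9ps = -238 + 5ps, so ps = 713/14.
Buyers pay pb = 713/14 − 4 = 657/14; q' = -238 + 5·(713/14) = 233/14.

Buyers pay 657/14; sellers receive 713/14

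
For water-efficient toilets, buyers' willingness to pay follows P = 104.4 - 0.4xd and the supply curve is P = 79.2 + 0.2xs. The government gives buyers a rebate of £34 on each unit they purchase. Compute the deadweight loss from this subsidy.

Deadweight loss = 2890/3

Pre-subsidy: 104.4 - 0.4x = 79.2 + 0.2x gives x* = 42 and P* = 87.6.
With the rebate, buyers effectively pay Pb = Ps − 34, where Ps is the price sellers receive.
On the curves, Pb = 104.4 - 0.4x and Ps = 79.2 + 0.2x; the wedge Ps − Pb = 34 gives 79.2 + 0.2x − (104.4 - 0.4x) = 34, so x' = 296/3.
Then Pb = 104.4 − 0.4·(296/3) = 974/15 and Ps = 79.2 + 0.2·(296/3) = 1484/15.
The subsidy expands output by 296/3 − 42 = 170/3 past the efficient level; on those units the gap between marginal cost and willingness to pay runs from 0 up to 34.
DWL = ½ × 34 × 170/3 = 2890/3.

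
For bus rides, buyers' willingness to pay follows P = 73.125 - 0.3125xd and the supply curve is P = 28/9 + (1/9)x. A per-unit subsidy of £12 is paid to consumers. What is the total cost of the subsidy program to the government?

Government cost = 141720/61

Pre-subsidy: 73.125 - 0.3125x = 28/9 + (1/9)x gives x* = 10082/61 and P* = 1310/61.
With the rebate, buyers effectively pay Pb = Ps − 12, where Ps is the price sellers receive.
On the curves, Pb = 73.125 - 0.3125x and Ps = 28/9 + (1/9)x; the wedge Ps − Pb = 12 gives 28/9 + (1/9)x − (73.125 - 0.3125x) = 12, so x' = 11810/61.
Then Pb = 73.125 − 0.3125·(11810/61) = 770/61 and Ps = 28/9 + (1/9)·(11810/61) = 1502/61.
Government outlay = subsidy × quantity = 12 × 11810/61 = 141720/61.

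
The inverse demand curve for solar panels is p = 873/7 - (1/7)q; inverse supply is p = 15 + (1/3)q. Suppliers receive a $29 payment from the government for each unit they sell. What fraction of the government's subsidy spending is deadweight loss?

Pre-subsidy: 873/7 - (1/7)q = 15 + (1/3)q gives q* = 230.4 and p* = 91.8.
With the subsidy, sellers receive ps = pb + 29 for each unit, where pb is the price buyers pay.
On the curves, pb = 873/7 - (1/7)q and ps = 15 + (1/3)q; the wedge ps − pb = 29 gives 15 + (1/3)q − (873/7 - (1/7)q) = 29, so q' = 291.3.
Then pb = 873/7 − (1/7)·291.3 = 83.1 and ps = 15 + (1/3)·291.3 = 112.1.
ΔCS = ½(230.4 + 291.3)(91.8 − 83.1) = 2269.395; ΔPS = ½(230.4 + 291.3)(112.1 − 91.8) = 5295.255.
Government spending = 29 × 291.3 = 8447.7.
DWL = ½ × 29 × (291.3 − 230.4) = 883.05; fraction = 883.05 / 8447.7 = 203/1942.

DWL / government spending = 203/1942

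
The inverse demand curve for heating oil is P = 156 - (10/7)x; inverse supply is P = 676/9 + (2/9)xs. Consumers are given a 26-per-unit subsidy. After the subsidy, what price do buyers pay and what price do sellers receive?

Pre-subsidy: 156 - (10/7)x = 676/9 + (2/9)x gives x* = 49 and P* = 86.
With the rebate, buyers effectively pay Pb = Ps − 26, where Ps is the price sellers receive.
On the curves, Pb = 156 - (10/7)x and Ps = 676/9 + (2/9)x; the wedge Ps − Pb = 26 gives 676/9 + (2/9)x − (156 - (10/7)x) = 26, so x' = 64.75.
Then Pb = 156 − (10/7)·64.75 = 63.5 and Ps = 676/9 + (2/9)·64.75 = 89.5.

Buyers pay 63.5; sellers receive 89.5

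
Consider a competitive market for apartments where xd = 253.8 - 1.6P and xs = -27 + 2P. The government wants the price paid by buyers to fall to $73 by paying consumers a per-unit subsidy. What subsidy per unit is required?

Required subsidy s = $9 per unit

At a buyer price of 73, quantity demanded is 253.8 − 1.6·73 = 137.
Sellers supply 137 only when they receive Ps with -27 + 2·Ps = 137, i.e. Ps = 82.
s = Ps − Pb = 82 − 73 = 9.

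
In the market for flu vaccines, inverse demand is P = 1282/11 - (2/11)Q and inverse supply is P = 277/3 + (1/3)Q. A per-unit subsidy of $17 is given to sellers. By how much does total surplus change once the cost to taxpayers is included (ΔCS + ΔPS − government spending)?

Pre-subsidy: 1282/11 - (2/11)Q = 277/3 + (1/3)Q gives Q* = 47 and P* = 108.
With the subsidy, sellers receive Ps = Pb + 17 for each unit, where Pb is the price buyers pay.
On the curves, Pb = 1282/11 - (2/11)Q and Ps = 277/3 + (1/3)Q; the wedge Ps − Pb = 17 gives 277/3 + (1/3)Q − (1282/11 - (2/11)Q) = 17, so Q' = 80.
Then Pb = 1282/11 − (2/11)·80 = 102 and Ps = 277/3 + (1/3)·80 = 119.
ΔCS = ½(47 + 80)(108 − 102) = 381; ΔPS = ½(47 + 80)(119 − 108) = 698.5.
Government spending = 17 × 80 = 1360.
Net change = 381 + 698.5 − 1360 = -280.5. The loss equals the DWL triangle ½·17·33.

Net change in total surplus = -$280.5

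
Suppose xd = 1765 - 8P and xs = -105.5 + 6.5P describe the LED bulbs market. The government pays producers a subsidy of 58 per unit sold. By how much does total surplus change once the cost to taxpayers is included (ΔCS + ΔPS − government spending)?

Net change in total surplus = -6032

Pre-subsidy: 1765 - 8P = -105.5 + 6.5P gives P* = 129, x* = 733.
With the subsidy, sellers receive Ps = Pb + 58 for each unit, where Pb is the price buyers pay.
Supply in terms of Pb becomes xs = -105.5 + 6.5(Pb + 58) = 271.5 + 6.5Pb. Setting this equal to demand: 1765 - 8Pb = 271.5 + 6.5Pb, so Pb = 103.
Sellers receive Ps = 103 + 58 = 161; x' = 1765 − 8·103 = 941.
ΔCS = ½(733 + 941)(129 − 103) = 21762; ΔPS = ½(733 + 941)(161 − 129) = 26784.
Government spending = 58 × 941 = 54578.
Net change = 21762 + 26784 − 54578 = -6032. The loss equals the DWL triangle ½·58·208.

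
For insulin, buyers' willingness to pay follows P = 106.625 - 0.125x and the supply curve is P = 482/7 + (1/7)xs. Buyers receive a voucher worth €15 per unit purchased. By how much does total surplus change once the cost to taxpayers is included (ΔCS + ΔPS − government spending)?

Pre-subsidy: 106.625 - 0.125x = 482/7 + (1/7)x gives x* = 141 and P* = 89.
With the rebate, buyers effectively pay Pb = Ps − 15, where Ps is the price sellers receive.
On the curves, Pb = 106.625 - 0.125x and Ps = 482/7 + (1/7)x; the wedge Ps − Pb = 15 gives 482/7 + (1/7)x − (106.625 - 0.125x) = 15, so x' = 197.
Then Pb = 106.625 − 0.125·197 = 82 and Ps = 482/7 + (1/7)·197 = 97.
ΔCS = ½(141 + 197)(89 − 82) = 1183; ΔPS = ½(141 + 197)(97 − 89) = 1352.
Government spending = 15 × 197 = 2955.
Net change = 1183 + 1352 − 2955 = -420. The loss equals the DWL triangle ½·15·56.

Net change in total surplus = -€420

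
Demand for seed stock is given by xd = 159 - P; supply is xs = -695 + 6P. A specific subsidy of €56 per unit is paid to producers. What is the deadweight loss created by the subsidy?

Pre-subsidy: 159 - P = -695 + 6P gives P* = 122, x* = 37.
With the subsidy, sellers receive Ps = Pb + 56 for each unit, where Pb is the price buyers pay.
Supply in terms of Pb becomes xs = -695 + 6(Pb + 56) = -359 + 6Pb. Setting this equal to demand: 159 - Pb = -359 + 6Pb, so Pb = 74.
Sellers receive Ps = 74 + 56 = 130; x' = 159 − 1·74 = 85.
The subsidy expands output by 85 − 37 = 48 past the efficient level; on those units the gap between marginal cost and willingness to pay runs from 0 up to 56.
DWL = ½ × 56 × 48 = 1344.

Deadweight loss = €1344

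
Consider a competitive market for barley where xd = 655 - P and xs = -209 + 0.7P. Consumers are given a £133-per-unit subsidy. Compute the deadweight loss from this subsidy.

Pre-subsidy: 655 - P = -209 + 0.7P gives P* = 8640/17, x* = 2495/17.
With the rebate, buyers effectively pay Pb = Ps − 133, where Ps is the price sellers receive.
Demand in terms of Ps becomes xd = 655 − 1(Ps − 133) = 788 - Ps. Setting this equal to supply: 788 - Ps = -209 + 0.7Ps, so Ps = 9970/17.
Buyers pay Pb = 9970/17 − 133 = 7709/17; x' = -209 + 0.7·(9970/17) = 3426/17.
The subsidy expands output by 3426/17 − 2495/17 = 931/17 past the efficient level; on those units the gap between marginal cost and willingness to pay runs from 0 up to 133.
DWL = ½ × 133 × 931/17 = 123823/34.

Deadweight loss = 123823/34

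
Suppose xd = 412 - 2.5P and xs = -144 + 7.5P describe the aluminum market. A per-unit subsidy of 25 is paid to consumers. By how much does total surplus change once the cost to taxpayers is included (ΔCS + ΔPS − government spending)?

Net change in total surplus = -585.9375

Pre-subsidy: 412 - 2.5P = -144 + 7.5P gives P* = 55.6, x* = 273.
With the rebate, buyers effectively pay Pb = Ps − 25, where Ps is the price sellers receive.
Demand in terms of Ps becomes xd = 412 − 2.5(Ps − 25) = 474.5 - 2.5Ps. Setting this equal to supply: 474.5 - 2.5Ps = -144 + 7.5Ps, so Ps = 61.85.
Buyers pay Pb = 61.85 − 25 = 36.85; x' = -144 + 7.5·61.85 = 319.875.
ΔCS = ½(273 + 319.875)(55.6 − 36.85) = 5558.203125; ΔPS = ½(273 + 319.875)(61.85 − 55.6) = 1852.734375.
Government spending = 25 × 319.875 = 7996.875.
Net change = 5558.203125 + 1852.734375 − 7996.875 = -585.9375. The loss equals the DWL triangle ½·25·46.875.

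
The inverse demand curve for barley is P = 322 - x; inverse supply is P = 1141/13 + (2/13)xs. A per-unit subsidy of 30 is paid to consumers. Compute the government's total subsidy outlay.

Pre-subsidy: 322 - x = 1141/13 + (2/13)x gives x* = 203 and P* = 119.
With the rebate, buyers effectively pay Pb = Ps − 30, where Ps is the price sellers receive.
On the curves, Pb = 322 - x and Ps = 1141/13 + (2/13)x; the wedge Ps − Pb = 30 gives 1141/13 + (2/13)x − (322 - x) = 30, so x' = 229.
Then Pb = 322 − 1·229 = 93 and Ps = 1141/13 + (2/13)·229 = 123.
Government outlay = subsidy × quantity = 30 × 229 = 6870.

Government cost = 6870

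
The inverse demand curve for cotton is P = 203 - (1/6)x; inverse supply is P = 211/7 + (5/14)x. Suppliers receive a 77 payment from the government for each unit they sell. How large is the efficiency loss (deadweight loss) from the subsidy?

Deadweight loss = 5659.5

Pre-subsidy: 203 - (1/6)x = 211/7 + (5/14)x gives x* = 330 and P* = 148.
With the subsidy, sellers receive Ps = Pb + 77 for each unit, where Pb is the price buyers pay.
On the curves, Pb = 203 - (1/6)x and Ps = 211/7 + (5/14)x; the wedge Ps − Pb = 77 gives 211/7 + (5/14)x − (203 - (1/6)x) = 77, so x' = 477.
Then Pb = 203 − (1/6)·477 = 123.5 and Ps = 211/7 + (5/14)·477 = 200.5.
The subsidy expands output by 477 − 330 = 147 past the efficient level; on those units the gap between marginal cost and willingness to pay runs from 0 up to 77.
DWL = ½ × 77 × 147 = 5659.5.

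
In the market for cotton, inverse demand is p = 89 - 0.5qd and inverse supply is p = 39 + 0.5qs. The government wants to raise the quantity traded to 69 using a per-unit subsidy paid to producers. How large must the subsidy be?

At q = 69, from the demand curve buyers pay pb = 89 − 0.5·69 = 54.5; from the supply curve sellers need ps = 39 + 0.5·69 = 73.5.
The subsidy must fill the gap: s = ps − pb = 73.5 − 54.5 = 19.

Required subsidy s = 19 per unit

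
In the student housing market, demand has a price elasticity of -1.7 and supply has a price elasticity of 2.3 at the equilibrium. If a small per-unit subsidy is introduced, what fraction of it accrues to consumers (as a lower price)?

For a small subsidy around the equilibrium, the benefit split depends on the relative slopes, which at a point are proportional to the elasticities.
Buyer share = εs/(εs + |εd|) = 2.3/(2.3 + 1.7) = 0.575; seller share = |εd|/(εs + |εd|) = 0.425.

Consumer share = 0.575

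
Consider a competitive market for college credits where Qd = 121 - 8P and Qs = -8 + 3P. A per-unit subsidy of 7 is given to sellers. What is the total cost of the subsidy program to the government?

Government cost = 3269/11

Pre-subsidy: 121 - 8P = -8 + 3P gives P* = 129/11, Q* = 299/11.
With the subsidy, sellers receive Ps = Pb + 7 for each unit, where Pb is the price buyers pay.
Supply in terms of Pb becomes Qs = -8 + 3(Pb + 7) = 13 + 3Pb. Setting this equal to demand: 121 - 8Pb = 13 + 3Pb, so Pb = 108/11.
Sellers receive Ps = 108/11 + 7 = 185/11; Q' = 121 − 8·(108/11) = 467/11.
Government outlay = subsidy × quantity = 7 × 467/11 = 3269/11.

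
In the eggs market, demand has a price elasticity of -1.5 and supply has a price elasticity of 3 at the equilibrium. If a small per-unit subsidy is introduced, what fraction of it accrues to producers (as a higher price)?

For a small subsidy around the equilibrium, the benefit split depends on the relative slopes, which at a point are proportional to the elasticities.
Buyer share = εs/(εs + |εd|) = 3/(3 + 1.5) = 2/3; seller share = |εd|/(εs + |εd|) = 1/3.
So producers capture 1/3 of the subsidy.

Producer share = 1/3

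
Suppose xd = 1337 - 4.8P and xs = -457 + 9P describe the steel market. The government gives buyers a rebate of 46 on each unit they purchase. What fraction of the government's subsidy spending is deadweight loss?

Pre-subsidy: 1337 - 4.8P = -457 + 9P gives P* = 130, x* = 713.
With the rebate, buyers effectively pay Pb = Ps − 46, where Ps is the price sellers receive.
Demand in terms of Ps becomes xd = 1337 − 4.8(Ps − 46) = 1557.8 - 4.8Ps. Setting this equal to supply: 1557.8 - 4.8Ps = -457 + 9Ps, so Ps = 146.
Buyers pay Pb = 146 − 46 = 100; x' = -457 + 9·146 = 857.
ΔCS = ½(713 + 857)(130 − 100) = 23550; ΔPS = ½(713 + 857)(146 − 130) = 12560.
Government spending = 46 × 857 = 39422.
DWL = ½ × 46 × (857 − 713) = 3312; fraction = 3312 / 39422 = 72/857.

DWL / government spending = 72/857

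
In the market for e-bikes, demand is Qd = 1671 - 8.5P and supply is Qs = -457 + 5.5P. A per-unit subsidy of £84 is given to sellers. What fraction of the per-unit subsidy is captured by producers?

Pre-subsidy: 1671 - 8.5P = -457 + 5.5P gives P* = 152, Q* = 379.
With the subsidy, sellers receive Ps = Pb + 84 for each unit, where Pb is the price buyers pay.
Supply in terms of Pb becomes Qs = -457 + 5.5(Pb + 84) = 5 + 5.5Pb. Setting this equal to demand: 1671 - 8.5Pb = 5 + 5.5Pb, so Pb = 119.
Sellers receive Ps = 119 + 84 = 203; Q' = 1671 − 8.5·119 = 659.5.
Buyers' price falls by P* − Pb = 152 − 119 = 33; sellers' price rises by Ps − P* = 203 − 152 = 51.
So producers capture 51/84 = 17/28 of each unit of subsidy.

Producer share = 17/28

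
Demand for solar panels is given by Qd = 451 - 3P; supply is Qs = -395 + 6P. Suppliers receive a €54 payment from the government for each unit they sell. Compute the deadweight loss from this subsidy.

Pre-subsidy: 451 - 3P = -395 + 6P gives P* = 94, Q* = 169.
With the subsidy, sellers receive Ps = Pb + 54 for each unit, where Pb is the price buyers pay.
Supply in terms of Pb becomes Qs = -395 + 6(Pb + 54) = -71 + 6Pb. Setting this equal to demand: 451 - 3Pb = -71 + 6Pb, so Pb = 58.
Sellers receive Ps = 58 + 54 = 112; Q' = 451 − 3·58 = 277.
The subsidy expands output by 277 − 169 = 108 past the efficient level; on those units the gap between marginal cost and willingness to pay runs from 0 up to 54.
DWL = ½ × 54 × 108 = 2916.

Deadweight loss = €2916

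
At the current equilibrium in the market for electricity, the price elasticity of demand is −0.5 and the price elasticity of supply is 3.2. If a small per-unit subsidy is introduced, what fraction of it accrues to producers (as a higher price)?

Producer share = 5/37

For a small subsidy around the equilibrium, the benefit split depends on the relative slopes, which at a point are proportional to the elasticities.
Buyer share = εs/(εs + |εd|) = 3.2/(3.2 + 0.5) = 32/37; seller share = |εd|/(εs + |εd|) = 5/37.
So producers capture 5/37 of the subsidy.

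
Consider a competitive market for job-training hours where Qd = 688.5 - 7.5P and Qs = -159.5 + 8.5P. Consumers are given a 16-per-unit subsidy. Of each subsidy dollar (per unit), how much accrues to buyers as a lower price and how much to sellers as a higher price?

Buyers gain 8.5 per unit; sellers gain 7.5 per unit

Pre-subsidy: 688.5 - 7.5P = -159.5 + 8.5P gives P* = 53, Q* = 291.
With the rebate, buyers effectively pay Pb = Ps − 16, where Ps is the price sellers receive.
Demand in terms of Ps becomes Qd = 688.5 − 7.5(Ps − 16) = 808.5 - 7.5Ps. Setting this equal to supply: 808.5 - 7.5Ps = -159.5 + 8.5Ps, so Ps = 60.5.
Buyers pay Pb = 60.5 − 16 = 44.5; Q' = -159.5 + 8.5·60.5 = 354.75.
Buyers' price falls by P* − Pb = 53 − 44.5 = 8.5; sellers' price rises by Ps − P* = 60.5 − 53 = 7.5.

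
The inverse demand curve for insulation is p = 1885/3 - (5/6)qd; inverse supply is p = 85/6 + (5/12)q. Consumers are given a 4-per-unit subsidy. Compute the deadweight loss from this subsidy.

Pre-subsidy: 1885/3 - (5/6)q = 85/6 + (5/12)q gives q* = 1474/3 and p* = 1970/9.
With the rebate, buyers effectively pay pb = ps − 4, where ps is the price sellers receive.
On the curves, pb = 1885/3 - (5/6)q and ps = 85/6 + (5/12)q; the wedge ps − pb = 4 gives 85/6 + (5/12)q − (1885/3 - (5/6)q) = 4, so q' = 7418/15.
Then pb = 1885/3 − (5/6)·(7418/15) = 1946/9 and ps = 85/6 + (5/12)·(7418/15) = 1982/9.
The subsidy expands output by 7418/15 − 1474/3 = 3.2 past the efficient level; on those units the gap between marginal cost and willingness to pay runs from 0 up to 4.
DWL = ½ × 4 × 3.2 = 6.4.

Deadweight loss = 6.4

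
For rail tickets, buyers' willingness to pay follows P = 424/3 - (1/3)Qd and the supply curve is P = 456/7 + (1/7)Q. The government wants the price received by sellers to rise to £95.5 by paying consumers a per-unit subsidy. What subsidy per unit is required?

Required subsidy s = £25 per unit

At a seller price of 95.5, quantity supplied is -456 + 7·95.5 = 212.5.
Buyers absorb 212.5 only when they pay Pb = 424/3 − (1/3)·212.5 = 70.5.
s = Ps − Pb = 95.5 − 70.5 = 25.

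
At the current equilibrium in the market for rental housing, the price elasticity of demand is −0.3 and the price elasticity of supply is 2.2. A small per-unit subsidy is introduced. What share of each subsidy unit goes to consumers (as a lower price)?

Consumer share = 0.88

For a small subsidy around the equilibrium, the benefit split depends on the relative slopes, which at a point are proportional to the elasticities.
Buyer share = εs/(εs + |εd|) = 2.2/(2.2 + 0.3) = 0.88; seller share = |εd|/(εs + |εd|) = 0.12.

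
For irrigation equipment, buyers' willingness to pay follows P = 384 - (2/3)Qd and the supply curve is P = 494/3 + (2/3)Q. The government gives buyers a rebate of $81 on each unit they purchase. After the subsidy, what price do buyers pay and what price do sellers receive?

Pre-subsidy: 384 - (2/3)Q = 494/3 + (2/3)Q gives Q* = 164.5 and P* = 823/3.
With the rebate, buyers effectively pay Pb = Ps − 81, where Ps is the price sellers receive.
On the curves, Pb = 384 - (2/3)Q and Ps = 494/3 + (2/3)Q; the wedge Ps − Pb = 81 gives 494/3 + (2/3)Q − (384 - (2/3)Q) = 81, so Q' = 225.25.
Then Pb = 384 − (2/3)·225.25 = 1403/6 and Ps = 494/3 + (2/3)·225.25 = 1889/6.

Buyers pay 1403/6; sellers receive 1889/6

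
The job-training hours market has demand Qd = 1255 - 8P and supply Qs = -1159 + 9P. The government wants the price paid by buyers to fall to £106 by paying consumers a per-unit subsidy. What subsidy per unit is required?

Required subsidy s = £68 per unit

At a buyer price of 106, quantity demanded is 1255 − 8·106 = 407.
Sellers supply 407 only when they receive Ps with -1159 + 9·Ps = 407, i.e. Ps = 174.
s = Ps − Pb = 174 − 106 = 68.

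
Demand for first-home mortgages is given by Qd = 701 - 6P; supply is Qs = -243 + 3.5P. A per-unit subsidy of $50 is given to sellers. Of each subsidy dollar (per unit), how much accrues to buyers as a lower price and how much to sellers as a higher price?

Buyers gain 350/19 per unit; sellers gain 600/19 per unit

Pre-subsidy: 701 - 6P = -243 + 3.5P gives P* = 1888/19, Q* = 1991/19.
With the subsidy, sellers receive Ps = Pb + 50 for each unit, where Pb is the price buyers pay.
Supply in terms of Pb becomes Qs = -243 + 3.5(Pb + 50) = -68 + 3.5Pb. Setting this equal to demand: 701 - 6Pb = -68 + 3.5Pb, so Pb = 1538/19.
Sellers receive Ps = 1538/19 + 50 = 2488/19; Q' = 701 − 6·(1538/19) = 4091/19.
Buyers' price falls by P* − Pb = 1888/19 − 1538/19 = 350/19; sellers' price rises by Ps − P* = 2488/19 − 1888/19 = 600/19.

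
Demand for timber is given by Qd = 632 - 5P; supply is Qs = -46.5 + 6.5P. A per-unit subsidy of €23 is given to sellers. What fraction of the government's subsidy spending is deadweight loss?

Pre-subsidy: 632 - 5P = -46.5 + 6.5P gives P* = 59, Q* = 337.
With the subsidy, sellers receive Ps = Pb + 23 for each unit, where Pb is the price buyers pay.
Supply in terms of Pb becomes Qs = -46.5 + 6.5(Pb + 23) = 103 + 6.5Pb. Setting this equal to demand: 632 - 5Pb = 103 + 6.5Pb, so Pb = 46.
Sellers receive Ps = 46 + 23 = 69; Q' = 632 − 5·46 = 402.
ΔCS = ½(337 + 402)(59 − 46) = 4803.5; ΔPS = ½(337 + 402)(69 − 59) = 3695.
Government spending = 23 × 402 = 9246.
DWL = ½ × 23 × (402 − 337) = 747.5; fraction = 747.5 / 9246 = 65/804.

DWL / government spending = 65/804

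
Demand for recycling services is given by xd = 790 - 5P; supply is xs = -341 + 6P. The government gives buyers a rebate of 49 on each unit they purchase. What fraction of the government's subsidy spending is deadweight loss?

DWL / government spending = 147/901

Pre-subsidy: 790 - 5P = -341 + 6P gives P* = 1131/11, x* = 3035/11.
With the rebate, buyers effectively pay Pb = Ps − 49, where Ps is the price sellers receive.
Demand in terms of Ps becomes xd = 790 − 5(Ps − 49) = 1035 - 5Ps. Setting this equal to supply: 1035 - 5Ps = -341 + 6Ps, so Ps = 1376/11.
Buyers pay Pb = 1376/11 − 49 = 837/11; x' = -341 + 6·(1376/11) = 4505/11.
ΔCS = ½(3035/11 + 4505/11)(1131/11 − 837/11) = 1108380/121; ΔPS = ½(3035/11 + 4505/11)(1376/11 − 1131/11) = 923650/121.
Government spending = 49 × 4505/11 = 220745/11.
DWL = ½ × 49 × (4505/11 − 3035/11) = 36015/11; fraction = (36015/11) / (220745/11) = 147/901.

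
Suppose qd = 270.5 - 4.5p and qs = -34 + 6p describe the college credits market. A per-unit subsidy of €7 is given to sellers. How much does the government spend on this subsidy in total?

Pre-subsidy: 270.5 - 4.5p = -34 + 6p gives p* = 29, q* = 140.
With the subsidy, sellers receive ps = pb + 7 for each unit, where pb is the price buyers pay.
Supply in terms of pb becomes qs = -34 + 6(pb + 7) = 8 + 6pb. Setting this equal to demand: 270.5 - 4.5pb = 8 + 6pb, so pb = 25.
Sellers receive ps = 25 + 7 = 32; q' = 270.5 − 4.5·25 = 158.
Government outlay = subsidy × quantity = 7 × 158 = 1106.

Government cost = €1106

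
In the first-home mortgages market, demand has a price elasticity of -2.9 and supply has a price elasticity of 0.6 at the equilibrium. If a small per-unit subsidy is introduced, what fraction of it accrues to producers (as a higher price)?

For a small subsidy around the equilibrium, the benefit split depends on the relative slopes, which at a point are proportional to the elasticities.
Buyer share = εs/(εs + |εd|) = 0.6/(0.6 + 2.9) = 6/35; seller share = |εd|/(εs + |εd|) = 29/35.
So producers capture 29/35 of the subsidy.

Producer share = 29/35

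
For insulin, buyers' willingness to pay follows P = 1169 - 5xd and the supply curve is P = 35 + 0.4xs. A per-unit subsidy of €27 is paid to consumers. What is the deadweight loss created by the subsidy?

Pre-subsidy: 1169 - 5x = 35 + 0.4x gives x* = 210 and P* = 119.
With the rebate, buyers effectively pay Pb = Ps − 27, where Ps is the price sellers receive.
On the curves, Pb = 1169 - 5x and Ps = 35 + 0.4x; the wedge Ps − Pb = 27 gives 35 + 0.4x − (1169 - 5x) = 27, so x' = 215.
Then Pb = 1169 − 5·215 = 94 and Ps = 35 + 0.4·215 = 121.
The subsidy expands output by 215 − 210 = 5 past the efficient level; on those units the gap between marginal cost and willingness to pay runs from 0 up to 27.
DWL = ½ × 27 × 5 = 67.5.

Deadweight loss = €67.5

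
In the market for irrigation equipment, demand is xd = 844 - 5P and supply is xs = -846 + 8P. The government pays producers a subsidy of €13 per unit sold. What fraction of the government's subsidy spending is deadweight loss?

DWL / government spending = 10/117

Pre-subsidy: 844 - 5P = -846 + 8P gives P* = 130, x* = 194.
With the subsidy, sellers receive Ps = Pb + 13 for each unit, where Pb is the price buyers pay.
Supply in terms of Pb becomes xs = -846 + 8(Pb + 13) = -742 + 8Pb. Setting this equal to demand: 844 - 5Pb = -742 + 8Pb, so Pb = 122.
Sellers receive Ps = 122 + 13 = 135; x' = 844 − 5·122 = 234.
ΔCS = ½(194 + 234)(130 − 122) = 1712; ΔPS = ½(194 + 234)(135 − 130) = 1070.
Government spending = 13 × 234 = 3042.
DWL = ½ × 13 × (234 − 194) = 260; fraction = 260 / 3042 = 10/117.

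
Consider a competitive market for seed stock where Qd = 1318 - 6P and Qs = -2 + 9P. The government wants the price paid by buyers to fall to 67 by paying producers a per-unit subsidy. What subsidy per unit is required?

Required subsidy s = 35 per unit

At a buyer price of 67, quantity demanded is 1318 − 6·67 = 916.
Sellers supply 916 only when they receive Ps with -2 + 9·Ps = 916, i.e. Ps = 102.
s = Ps − Pb = 102 − 67 = 35.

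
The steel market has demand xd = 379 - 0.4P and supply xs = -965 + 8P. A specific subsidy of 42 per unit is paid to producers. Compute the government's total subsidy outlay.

Pre-subsidy: 379 - 0.4P = -965 + 8P gives P* = 160, x* = 315.
With the subsidy, sellers receive Ps = Pb + 42 for each unit, where Pb is the price buyers pay.
Supply in terms of Pb becomes xs = -965 + 8(Pb + 42) = -629 + 8Pb. Setting this equal to demand: 379 - 0.4Pb = -629 + 8Pb, so Pb = 120.
Sellers receive Ps = 120 + 42 = 162; x' = 379 − 0.4·120 = 331.
Government outlay = subsidy × quantity = 42 × 331 = 13902.

Government cost = 13902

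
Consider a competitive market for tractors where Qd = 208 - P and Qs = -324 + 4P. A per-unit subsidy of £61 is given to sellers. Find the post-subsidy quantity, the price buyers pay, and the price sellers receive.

Q' = 150.4; buyers pay £57.6; sellers receive £118.6

Pre-subsidy: 208 - P = -324 + 4P gives P* = 106.4, Q* = 101.6.
With the subsidy, sellers receive Ps = Pb + 61 for each unit, where Pb is the price buyers pay.
Supply in terms of Pb becomes Qs = -324 + 4(Pb + 61) = -80 + 4Pb. Setting this equal to demand: 208 - Pb = -80 + 4Pb, so Pb = 57.6.
Sellers receive Ps = 57.6 + 61 = 118.6; Q' = 208 − 1·57.6 = 150.4.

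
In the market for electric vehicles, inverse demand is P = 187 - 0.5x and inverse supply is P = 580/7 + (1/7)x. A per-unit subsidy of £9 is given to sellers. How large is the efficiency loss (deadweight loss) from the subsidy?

Deadweight loss = £63

Pre-subsidy: 187 - 0.5x = 580/7 + (1/7)x gives x* = 162 and P* = 106.
With the subsidy, sellers receive Ps = Pb + 9 for each unit, where Pb is the price buyers pay.
On the curves, Pb = 187 - 0.5x and Ps = 580/7 + (1/7)x; the wedge Ps − Pb = 9 gives 580/7 + (1/7)x − (187 - 0.5x) = 9, so x' = 176.
Then Pb = 187 − 0.5·176 = 99 and Ps = 580/7 + (1/7)·176 = 108.
The subsidy expands output by 176 − 162 = 14 past the efficient level; on those units the gap between marginal cost and willingness to pay runs from 0 up to 9.
DWL = ½ × 9 × 14 = 63.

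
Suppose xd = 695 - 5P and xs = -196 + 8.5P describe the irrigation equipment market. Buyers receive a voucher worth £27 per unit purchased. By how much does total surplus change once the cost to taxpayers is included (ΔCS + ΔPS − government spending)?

Pre-subsidy: 695 - 5P = -196 + 8.5P gives P* = 66, x* = 365.
With the rebate, buyers effectively pay Pb = Ps − 27, where Ps is the price sellers receive.
Demand in terms of Ps becomes xd = 695 − 5(Ps − 27) = 830 - 5Ps. Setting this equal to supply: 830 - 5Ps = -196 + 8.5Ps, so Ps = 76.
Buyers pay Pb = 76 − 27 = 49; x' = -196 + 8.5·76 = 450.
ΔCS = ½(365 + 450)(66 − 49) = 6927.5; ΔPS = ½(365 + 450)(76 − 66) = 4075.
Government spending = 27 × 450 = 12150.
Net change = 6927.5 + 4075 − 12150 = -1147.5. The loss equals the DWL triangle ½·27·85.

Net change in total surplus = -£1147.5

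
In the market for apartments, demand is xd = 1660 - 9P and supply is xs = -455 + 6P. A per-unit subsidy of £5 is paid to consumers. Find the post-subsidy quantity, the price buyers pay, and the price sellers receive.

x' = 409; buyers pay £139; sellers receive £144

Pre-subsidy: 1660 - 9P = -455 + 6P gives P* = 141, x* = 391.
With the rebate, buyers effectively pay Pb = Ps − 5, where Ps is the price sellers receive.
Demand in terms of Ps becomes xd = 1660 − 9(Ps − 5) = 1705 - 9Ps. Setting this equal to supply: 1705 - 9Ps = -455 + 6Ps, so Ps = 144.
Buyers pay Pb = 144 − 5 = 139; x' = -455 + 6·144 = 409.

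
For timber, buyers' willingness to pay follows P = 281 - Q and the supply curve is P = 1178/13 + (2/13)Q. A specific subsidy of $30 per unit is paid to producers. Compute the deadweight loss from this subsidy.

Deadweight loss = $390

Pre-subsidy: 281 - Q = 1178/13 + (2/13)Q gives Q* = 165 and P* = 116.
With the subsidy, sellers receive Ps = Pb + 30 for each unit, where Pb is the price buyers pay.
On the curves, Pb = 281 - Q and Ps = 1178/13 + (2/13)Q; the wedge Ps − Pb = 30 gives 1178/13 + (2/13)Q − (281 - Q) = 30, so Q' = 191.
Then Pb = 281 − 1·191 = 90 and Ps = 1178/13 + (2/13)·191 = 120.
The subsidy expands output by 191 − 165 = 26 past the efficient level; on those units the gap between marginal cost and willingness to pay runs from 0 up to 30.
DWL = ½ × 30 × 26 = 390.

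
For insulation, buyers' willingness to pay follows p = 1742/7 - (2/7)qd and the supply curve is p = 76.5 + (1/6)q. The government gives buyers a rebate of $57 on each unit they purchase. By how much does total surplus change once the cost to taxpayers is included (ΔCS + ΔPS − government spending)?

Pre-subsidy: 1742/7 - (2/7)q = 76.5 + (1/6)q gives q* = 381 and p* = 140.
With the rebate, buyers effectively pay pb = ps − 57, where ps is the price sellers receive.
On the curves, pb = 1742/7 - (2/7)q and ps = 76.5 + (1/6)q; the wedge ps − pb = 57 gives 76.5 + (1/6)q − (1742/7 - (2/7)q) = 57, so q' = 507.
Then pb = 1742/7 − (2/7)·507 = 104 and ps = 76.5 + (1/6)·507 = 161.
ΔCS = ½(381 + 507)(140 − 104) = 15984; ΔPS = ½(381 + 507)(161 − 140) = 9324.
Government spending = 57 × 507 = 28899.
Net change = 15984 + 9324 − 28899 = -3591. The loss equals the DWL triangle ½·57·126.

Net change in total surplus = -$3591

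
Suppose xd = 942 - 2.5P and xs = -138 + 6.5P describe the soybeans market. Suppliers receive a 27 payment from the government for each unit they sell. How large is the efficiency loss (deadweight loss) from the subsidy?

Deadweight loss = 658.125

Pre-subsidy: 942 - 2.5P = -138 + 6.5P gives P* = 120, x* = 642.
With the subsidy, sellers receive Ps = Pb + 27 for each unit, where Pb is the price buyers pay.
Supply in terms of Pb becomes xs = -138 + 6.5(Pb + 27) = 37.5 + 6.5Pb. Setting this equal to demand: 942 - 2.5Pb = 37.5 + 6.5Pb, so Pb = 100.5.
Sellers receive Ps = 100.5 + 27 = 127.5; x' = 942 − 2.5·100.5 = 690.75.
The subsidy expands output by 690.75 − 642 = 48.75 past the efficient level; on those units the gap between marginal cost and willingness to pay runs from 0 up to 27.
DWL = ½ × 27 × 48.75 = 658.125.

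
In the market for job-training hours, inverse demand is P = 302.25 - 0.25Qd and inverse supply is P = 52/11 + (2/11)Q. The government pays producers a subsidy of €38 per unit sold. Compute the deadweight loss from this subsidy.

Pre-subsidy: 302.25 - 0.25Q = 52/11 + (2/11)Q gives Q* = 689 and P* = 130.
With the subsidy, sellers receive Ps = Pb + 38 for each unit, where Pb is the price buyers pay.
On the curves, Pb = 302.25 - 0.25Q and Ps = 52/11 + (2/11)Q; the wedge Ps − Pb = 38 gives 52/11 + (2/11)Q − (302.25 - 0.25Q) = 38, so Q' = 777.
Then Pb = 302.25 − 0.25·777 = 108 and Ps = 52/11 + (2/11)·777 = 146.
The subsidy expands output by 777 − 689 = 88 past the efficient level; on those units the gap between marginal cost and willingness to pay runs from 0 up to 38.
DWL = ½ × 38 × 88 = 1672.

Deadweight loss = €1672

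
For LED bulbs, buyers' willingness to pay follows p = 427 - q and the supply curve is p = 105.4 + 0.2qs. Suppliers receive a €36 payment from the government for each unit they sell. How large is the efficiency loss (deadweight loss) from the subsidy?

Pre-subsidy: 427 - q = 105.4 + 0.2q gives q* = 268 and p* = 159.
With the subsidy, sellers receive ps = pb + 36 for each unit, where pb is the price buyers pay.
On the curves, pb = 427 - q and ps = 105.4 + 0.2q; the wedge ps − pb = 36 gives 105.4 + 0.2q − (427 - q) = 36, so q' = 298.
Then pb = 427 − 1·298 = 129 and ps = 105.4 + 0.2·298 = 165.
The subsidy expands output by 298 − 268 = 30 past the efficient level; on those units the gap between marginal cost and willingness to pay runs from 0 up to 36.
DWL = ½ × 36 × 30 = 540.

Deadweight loss = €540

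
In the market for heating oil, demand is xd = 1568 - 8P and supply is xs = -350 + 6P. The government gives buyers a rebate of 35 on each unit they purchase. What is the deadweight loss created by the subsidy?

Deadweight loss = 2100

Pre-subsidy: 1568 - 8P = -350 + 6P gives P* = 137, x* = 472.
With the rebate, buyers effectively pay Pb = Ps − 35, where Ps is the price sellers receive.
Demand in terms of Ps becomes xd = 1568 − 8(Ps − 35) = 1848 - 8Ps. Setting this equal to supply: 1848 - 8Ps = -350 + 6Ps, so Ps = 157.
Buyers pay Pb = 157 − 35 = 122; x' = -350 + 6·157 = 592.
The subsidy expands output by 592 − 472 = 120 past the efficient level; on those units the gap between marginal cost and willingness to pay runs from 0 up to 35.
DWL = ½ × 35 × 120 = 2100.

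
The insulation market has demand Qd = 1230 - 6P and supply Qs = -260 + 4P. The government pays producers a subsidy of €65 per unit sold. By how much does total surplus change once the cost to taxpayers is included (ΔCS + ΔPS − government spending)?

Net change in total surplus = -€5070

Pre-subsidy: 1230 - 6P = -260 + 4P gives P* = 149, Q* = 336.
With the subsidy, sellers receive Ps = Pb + 65 for each unit, where Pb is the price buyers pay.
Supply in terms of Pb becomes Qs = -260 + 4(Pb + 65) = 0 + 4Pb. Setting this equal to demand: 1230 - 6Pb = 0 + 4Pb, so Pb = 123.
Sellers receive Ps = 123 + 65 = 188; Q' = 1230 − 6·123 = 492.
ΔCS = ½(336 + 492)(149 − 123) = 10764; ΔPS = ½(336 + 492)(188 − 149) = 16146.
Government spending = 65 × 492 = 31980.
Net change = 10764 + 16146 − 31980 = -5070. The loss equals the DWL triangle ½·65·156.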